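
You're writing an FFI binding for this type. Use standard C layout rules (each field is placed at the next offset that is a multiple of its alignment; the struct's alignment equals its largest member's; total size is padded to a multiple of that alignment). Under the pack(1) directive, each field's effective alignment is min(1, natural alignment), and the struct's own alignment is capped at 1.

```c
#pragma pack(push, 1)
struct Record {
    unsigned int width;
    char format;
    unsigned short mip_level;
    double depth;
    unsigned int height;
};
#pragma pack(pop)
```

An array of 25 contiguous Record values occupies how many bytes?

475

width at 0 (size 4, align 1) → ends 4
format at 4 (size 1, align 1) → ends 5
mip_level at 5 (size 2, align 1) → ends 7
depth at 7 (size 8, align 1) → ends 15
height at 15 (size 4, align 1) → ends 19
total 19 bytes, alignment 1
array of 25: 25 × 19 = 475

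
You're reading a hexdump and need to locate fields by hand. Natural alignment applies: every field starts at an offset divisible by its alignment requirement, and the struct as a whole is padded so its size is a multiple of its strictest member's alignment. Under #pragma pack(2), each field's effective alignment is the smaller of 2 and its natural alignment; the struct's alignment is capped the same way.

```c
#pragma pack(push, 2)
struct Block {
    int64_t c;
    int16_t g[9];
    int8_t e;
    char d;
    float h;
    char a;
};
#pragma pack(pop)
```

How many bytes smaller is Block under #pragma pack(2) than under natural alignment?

6

natural layout:
  c at 0 (size 8, align 8) → ends 8
  g at 8 (size 18, align 2) → ends 26
  e at 26 (size 1, align 1) → ends 27
  d at 27 (size 1, align 1) → ends 28
  h at 28 (size 4, align 4) → ends 32
  a at 32 (size 1, align 1) → ends 33
  tail pad 7 to reach multiple of 8
  total 40 bytes, alignment 8
packed(2) layout:
  c at 0 (size 8, align 2) → ends 8
  g at 8 (size 18, align 2) → ends 26
  e at 26 (size 1, align 1) → ends 27
  d at 27 (size 1, align 1) → ends 28
  h at 28 (size 4, align 2) → ends 32
  a at 32 (size 1, align 1) → ends 33
  tail pad 1 to reach multiple of 2
  total 34 bytes, alignment 2
40 − 34 = 6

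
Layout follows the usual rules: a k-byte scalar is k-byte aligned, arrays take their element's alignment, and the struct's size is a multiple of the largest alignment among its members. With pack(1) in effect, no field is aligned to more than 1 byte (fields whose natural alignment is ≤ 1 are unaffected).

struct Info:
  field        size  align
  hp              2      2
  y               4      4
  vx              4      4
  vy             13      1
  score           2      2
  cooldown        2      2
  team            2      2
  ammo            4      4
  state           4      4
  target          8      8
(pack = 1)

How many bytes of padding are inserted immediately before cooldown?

hp at 0 (size 2, align 1) → ends 2
y at 2 (size 4, align 1) → ends 6
vx at 6 (size 4, align 1) → ends 10
vy at 10 (size 13, align 1) → ends 23
score at 23 (size 2, align 1) → ends 25
cooldown at 25 (size 2, align 1) → ends 27

0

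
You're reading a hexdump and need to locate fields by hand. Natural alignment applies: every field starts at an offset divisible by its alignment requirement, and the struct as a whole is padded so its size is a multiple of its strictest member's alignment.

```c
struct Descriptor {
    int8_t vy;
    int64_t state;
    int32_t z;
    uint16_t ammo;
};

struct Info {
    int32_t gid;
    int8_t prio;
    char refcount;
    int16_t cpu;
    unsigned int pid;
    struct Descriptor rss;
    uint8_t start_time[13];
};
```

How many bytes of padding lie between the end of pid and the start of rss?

4

Descriptor: 0..1  vy  (1B, 1-aligned); 1..8  -- padding (7B); 8..16  state  (8B, 8-aligned); 16..20  z  (4B, 4-aligned); 20..22  ammo  (2B, 2-aligned); 22..24  -- tail padding (2B); sizeof = 24, alignof = 8
0..4  gid  (4B, 4-aligned)
4..5  prio  (1B, 1-aligned)
5..6  refcount  (1B, 1-aligned)
6..8  cpu  (2B, 2-aligned)
8..12  pid  (4B, 4-aligned)
12..16  -- padding (4B)
16..40  rss  (24B, 8-aligned)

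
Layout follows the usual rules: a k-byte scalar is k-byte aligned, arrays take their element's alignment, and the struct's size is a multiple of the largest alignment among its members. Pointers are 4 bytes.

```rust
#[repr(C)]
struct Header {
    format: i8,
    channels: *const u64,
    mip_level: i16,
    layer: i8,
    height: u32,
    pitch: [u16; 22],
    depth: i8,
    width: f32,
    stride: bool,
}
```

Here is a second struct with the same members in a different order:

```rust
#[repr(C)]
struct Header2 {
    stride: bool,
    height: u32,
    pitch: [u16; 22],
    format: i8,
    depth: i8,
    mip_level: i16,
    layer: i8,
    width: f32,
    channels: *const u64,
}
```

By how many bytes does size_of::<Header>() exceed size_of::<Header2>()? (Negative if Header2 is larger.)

4

format at 0 (size 1, align 1) → ends 1
pad 3 to align 4 for channels
channels at 4 (size 4, align 4) → ends 8
mip_level at 8 (size 2, align 2) → ends 10
layer at 10 (size 1, align 1) → ends 11
pad 1 to align 4 for height
height at 12 (size 4, align 4) → ends 16
pitch at 16 (size 44, align 2) → ends 60
depth at 60 (size 1, align 1) → ends 61
pad 3 to align 4 for width
width at 64 (size 4, align 4) → ends 68
stride at 68 (size 1, align 1) → ends 69
tail pad 3 to reach multiple of 4
total 72 bytes, alignment 4
— Header2 —
stride at 0 (size 1, align 1) → ends 1
pad 3 to align 4 for height
height at 4 (size 4, align 4) → ends 8
pitch at 8 (size 44, align 2) → ends 52
format at 52 (size 1, align 1) → ends 53
depth at 53 (size 1, align 1) → ends 54
mip_level at 54 (size 2, align 2) → ends 56
layer at 56 (size 1, align 1) → ends 57
pad 3 to align 4 for width
width at 60 (size 4, align 4) → ends 64
channels at 64 (size 4, align 4) → ends 68
total 68 bytes, alignment 4
72 − 68 = 4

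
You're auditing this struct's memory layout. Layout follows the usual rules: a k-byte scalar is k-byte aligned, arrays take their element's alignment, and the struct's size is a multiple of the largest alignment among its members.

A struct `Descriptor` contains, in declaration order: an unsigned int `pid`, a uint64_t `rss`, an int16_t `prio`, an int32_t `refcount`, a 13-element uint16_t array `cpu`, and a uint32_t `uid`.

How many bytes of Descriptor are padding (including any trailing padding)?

8

pid at 0 (size 4, align 4) → ends 4
pad 4 to align 8 for rss
rss at 8 (size 8, align 8) → ends 16
prio at 16 (size 2, align 2) → ends 18
pad 2 to align 4 for refcount
refcount at 20 (size 4, align 4) → ends 24
cpu at 24 (size 26, align 2) → ends 50
pad 2 to align 4 for uid
uid at 52 (size 4, align 4) → ends 56
total 56 bytes, alignment 8
data bytes 48, size 56 → padding 8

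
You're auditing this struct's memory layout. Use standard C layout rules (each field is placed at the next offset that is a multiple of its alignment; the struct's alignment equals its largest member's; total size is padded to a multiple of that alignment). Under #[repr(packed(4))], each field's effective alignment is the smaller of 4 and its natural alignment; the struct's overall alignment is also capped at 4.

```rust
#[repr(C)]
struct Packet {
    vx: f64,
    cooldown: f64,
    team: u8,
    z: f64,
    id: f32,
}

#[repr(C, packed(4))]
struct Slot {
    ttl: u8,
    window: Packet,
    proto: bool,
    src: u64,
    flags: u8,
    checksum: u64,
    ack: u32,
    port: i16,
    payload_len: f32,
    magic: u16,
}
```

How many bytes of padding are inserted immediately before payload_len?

2

Packet: 0..8  vx  (8B, 8-aligned); 8..16  cooldown  (8B, 8-aligned); 16..17  team  (1B, 1-aligned); 17..24  -- padding (7B); 24..32  z  (8B, 8-aligned); 32..36  id  (4B, 4-aligned); 36..40  -- tail padding (4B); sizeof = 40, alignof = 8
0..1  ttl  (1B, 1-aligned)
1..4  -- padding (3B)
4..44  window  (40B, 4-aligned)
44..45  proto  (1B, 1-aligned)
45..48  -- padding (3B)
48..56  src  (8B, 4-aligned)
56..57  flags  (1B, 1-aligned)
57..60  -- padding (3B)
60..68  checksum  (8B, 4-aligned)
68..72  ack  (4B, 4-aligned)
72..74  port  (2B, 2-aligned)
74..76  -- padding (2B)
76..80  payload_len  (4B, 4-aligned)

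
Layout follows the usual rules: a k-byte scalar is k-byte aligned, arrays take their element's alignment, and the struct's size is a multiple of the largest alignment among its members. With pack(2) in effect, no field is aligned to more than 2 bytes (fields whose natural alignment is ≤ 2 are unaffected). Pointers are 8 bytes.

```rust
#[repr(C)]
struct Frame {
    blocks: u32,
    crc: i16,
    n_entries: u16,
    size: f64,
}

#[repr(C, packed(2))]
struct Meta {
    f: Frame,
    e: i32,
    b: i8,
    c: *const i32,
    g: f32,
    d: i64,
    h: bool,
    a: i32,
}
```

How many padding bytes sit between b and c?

1

Frame: blocks at 0 (size 4, align 4) → ends 4; crc at 4 (size 2, align 2) → ends 6; n_entries at 6 (size 2, align 2) → ends 8; size at 8 (size 8, align 8) → ends 16; total 16 bytes, alignment 8
f at 0 (size 16, align 2) → ends 16
e at 16 (size 4, align 2) → ends 20
b at 20 (size 1, align 1) → ends 21
pad 1 to align 2 for c
c at 22 (size 8, align 2) → ends 30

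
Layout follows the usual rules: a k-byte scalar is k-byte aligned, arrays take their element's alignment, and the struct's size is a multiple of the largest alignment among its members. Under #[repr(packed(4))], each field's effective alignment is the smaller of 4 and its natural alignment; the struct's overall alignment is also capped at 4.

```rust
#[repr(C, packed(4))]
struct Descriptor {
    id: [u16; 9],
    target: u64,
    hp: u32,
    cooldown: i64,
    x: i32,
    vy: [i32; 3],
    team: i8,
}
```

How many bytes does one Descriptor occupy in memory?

60 bytes

0..18  id  (18B, 2-aligned)
18..20  -- padding (2B)
20..28  target  (8B, 4-aligned)
28..32  hp  (4B, 4-aligned)
32..40  cooldown  (8B, 4-aligned)
40..44  x  (4B, 4-aligned)
44..56  vy  (12B, 4-aligned)
56..57  team  (1B, 1-aligned)
57..60  -- tail padding (3B)
sizeof = 60, alignof = 4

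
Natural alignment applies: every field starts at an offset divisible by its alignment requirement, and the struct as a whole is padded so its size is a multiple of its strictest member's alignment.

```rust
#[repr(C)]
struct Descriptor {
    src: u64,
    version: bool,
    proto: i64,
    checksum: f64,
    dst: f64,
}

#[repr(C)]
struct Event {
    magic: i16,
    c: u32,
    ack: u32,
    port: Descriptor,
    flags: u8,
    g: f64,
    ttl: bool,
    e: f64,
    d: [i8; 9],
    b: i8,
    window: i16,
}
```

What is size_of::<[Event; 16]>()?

Descriptor: 0..8  src  (8B, 8-aligned); 8..9  version  (1B, 1-aligned); 9..16  -- padding (7B); 16..24  proto  (8B, 8-aligned); 24..32  checksum  (8B, 8-aligned); 32..40  dst  (8B, 8-aligned); sizeof = 40, alignof = 8
0..2  magic  (2B, 2-aligned)
2..4  -- padding (2B)
4..8  c  (4B, 4-aligned)
8..12  ack  (4B, 4-aligned)
12..16  -- padding (4B)
16..56  port  (40B, 8-aligned)
56..57  flags  (1B, 1-aligned)
57..64  -- padding (7B)
64..72  g  (8B, 8-aligned)
72..73  ttl  (1B, 1-aligned)
73..80  -- padding (7B)
80..88  e  (8B, 8-aligned)
88..97  d  (9B, 1-aligned)
97..98  b  (1B, 1-aligned)
98..100  window  (2B, 2-aligned)
100..104  -- tail padding (4B)
sizeof = 104, alignof = 8
array of 16: 16 × 104 = 1664

1664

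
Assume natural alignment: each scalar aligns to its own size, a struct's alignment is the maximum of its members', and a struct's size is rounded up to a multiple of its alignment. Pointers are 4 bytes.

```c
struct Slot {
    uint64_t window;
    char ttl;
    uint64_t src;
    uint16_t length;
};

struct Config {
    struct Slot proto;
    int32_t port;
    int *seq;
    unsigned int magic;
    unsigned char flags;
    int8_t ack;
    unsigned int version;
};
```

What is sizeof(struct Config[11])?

616

Slot: 0..8  window  (8B, 8-aligned); 8..9  ttl  (1B, 1-aligned); 9..16  -- padding (7B); 16..24  src  (8B, 8-aligned); 24..26  length  (2B, 2-aligned); 26..32  -- tail padding (6B); sizeof = 32, alignof = 8
0..32  proto  (32B, 8-aligned)
32..36  port  (4B, 4-aligned)
36..40  seq  (4B, 4-aligned)
40..44  magic  (4B, 4-aligned)
44..45  flags  (1B, 1-aligned)
45..46  ack  (1B, 1-aligned)
46..48  -- padding (2B)
48..52  version  (4B, 4-aligned)
52..56  -- tail padding (4B)
sizeof = 56, alignof = 8
array of 11: 11 × 56 = 616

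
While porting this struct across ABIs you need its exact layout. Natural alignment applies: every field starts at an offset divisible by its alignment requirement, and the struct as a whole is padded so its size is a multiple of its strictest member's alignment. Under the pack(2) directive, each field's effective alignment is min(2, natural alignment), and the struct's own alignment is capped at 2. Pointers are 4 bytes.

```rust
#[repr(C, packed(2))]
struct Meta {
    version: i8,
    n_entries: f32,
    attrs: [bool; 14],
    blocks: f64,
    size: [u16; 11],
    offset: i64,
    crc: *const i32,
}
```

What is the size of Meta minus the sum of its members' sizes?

0..1  version  (1B, 1-aligned)
1..2  -- padding (1B)
2..6  n_entries  (4B, 2-aligned)
6..20  attrs  (14B, 1-aligned)
20..28  blocks  (8B, 2-aligned)
28..50  size  (22B, 2-aligned)
50..58  offset  (8B, 2-aligned)
58..62  crc  (4B, 2-aligned)
sizeof = 62, alignof = 2
data bytes 61, size 62 → padding 1

1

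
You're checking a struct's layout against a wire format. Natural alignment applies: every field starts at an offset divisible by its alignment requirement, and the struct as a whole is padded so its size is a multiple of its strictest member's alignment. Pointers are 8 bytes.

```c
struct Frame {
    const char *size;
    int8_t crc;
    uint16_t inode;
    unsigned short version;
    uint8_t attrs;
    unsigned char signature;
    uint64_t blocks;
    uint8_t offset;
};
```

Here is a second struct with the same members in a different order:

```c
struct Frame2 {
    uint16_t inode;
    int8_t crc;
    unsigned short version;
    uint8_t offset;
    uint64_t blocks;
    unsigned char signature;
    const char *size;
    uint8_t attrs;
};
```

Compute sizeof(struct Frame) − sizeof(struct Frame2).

@0: size [8B, align 8] → 8
@8: crc [1B, align 1] → 9
+1 pad (align 2)
@10: inode [2B, align 2] → 12
@12: version [2B, align 2] → 14
@14: attrs [1B, align 1] → 15
@15: signature [1B, align 1] → 16
@16: blocks [8B, align 8] → 24
@24: offset [1B, align 1] → 25
+7 tail pad (align 8)
size 32, align 8
— Frame2 —
@0: inode [2B, align 2] → 2
@2: crc [1B, align 1] → 3
+1 pad (align 2)
@4: version [2B, align 2] → 6
@6: offset [1B, align 1] → 7
+1 pad (align 8)
@8: blocks [8B, align 8] → 16
@16: signature [1B, align 1] → 17
+7 pad (align 8)
@24: size [8B, align 8] → 32
@32: attrs [1B, align 1] → 33
+7 tail pad (align 8)
size 40, align 8
32 − 40 = -8

-8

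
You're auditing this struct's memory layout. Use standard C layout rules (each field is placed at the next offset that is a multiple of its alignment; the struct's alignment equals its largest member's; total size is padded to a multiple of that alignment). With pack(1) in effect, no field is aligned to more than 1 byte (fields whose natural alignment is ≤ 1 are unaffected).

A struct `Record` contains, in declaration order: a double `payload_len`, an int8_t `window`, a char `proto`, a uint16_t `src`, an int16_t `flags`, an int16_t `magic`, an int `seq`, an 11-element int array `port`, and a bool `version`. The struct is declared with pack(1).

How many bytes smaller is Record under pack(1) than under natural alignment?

7

natural layout:
  @0: payload_len [8B, align 8] → 8
  @8: window [1B, align 1] → 9
  @9: proto [1B, align 1] → 10
  @10: src [2B, align 2] → 12
  @12: flags [2B, align 2] → 14
  @14: magic [2B, align 2] → 16
  @16: seq [4B, align 4] → 20
  @20: port [44B, align 4] → 64
  @64: version [1B, align 1] → 65
  +7 tail pad (align 8)
  size 72, align 8
packed(1) layout:
  @0: payload_len [8B, align 1] → 8
  @8: window [1B, align 1] → 9
  @9: proto [1B, align 1] → 10
  @10: src [2B, align 1] → 12
  @12: flags [2B, align 1] → 14
  @14: magic [2B, align 1] → 16
  @16: seq [4B, align 1] → 20
  @20: port [44B, align 1] → 64
  @64: version [1B, align 1] → 65
  size 65, align 1
72 − 65 = 7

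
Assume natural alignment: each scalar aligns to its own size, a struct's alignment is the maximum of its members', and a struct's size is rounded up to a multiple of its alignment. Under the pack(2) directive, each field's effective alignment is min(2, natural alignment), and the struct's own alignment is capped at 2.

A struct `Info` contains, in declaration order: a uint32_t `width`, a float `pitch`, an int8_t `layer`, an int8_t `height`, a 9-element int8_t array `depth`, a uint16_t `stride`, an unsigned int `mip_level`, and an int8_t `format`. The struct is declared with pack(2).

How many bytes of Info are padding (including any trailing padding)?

width at 0 (size 4, align 2) → ends 4
pitch at 4 (size 4, align 2) → ends 8
layer at 8 (size 1, align 1) → ends 9
height at 9 (size 1, align 1) → ends 10
depth at 10 (size 9, align 1) → ends 19
pad 1 to align 2 for stride
stride at 20 (size 2, align 2) → ends 22
mip_level at 22 (size 4, align 2) → ends 26
format at 26 (size 1, align 1) → ends 27
tail pad 1 to reach multiple of 2
total 28 bytes, alignment 2
data bytes 26, size 28 → padding 2

2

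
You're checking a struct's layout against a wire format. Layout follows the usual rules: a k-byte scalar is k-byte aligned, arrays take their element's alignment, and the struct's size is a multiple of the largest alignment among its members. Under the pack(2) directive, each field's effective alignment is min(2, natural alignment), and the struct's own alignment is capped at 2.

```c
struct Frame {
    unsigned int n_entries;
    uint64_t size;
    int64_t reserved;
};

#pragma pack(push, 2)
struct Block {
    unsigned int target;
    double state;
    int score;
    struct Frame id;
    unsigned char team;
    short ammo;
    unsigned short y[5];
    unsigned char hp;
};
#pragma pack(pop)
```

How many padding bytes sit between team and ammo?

1

Frame: n_entries at 0 (size 4, align 4) → ends 4; pad 4 to align 8 for size; size at 8 (size 8, align 8) → ends 16; reserved at 16 (size 8, align 8) → ends 24; total 24 bytes, alignment 8
target at 0 (size 4, align 2) → ends 4
state at 4 (size 8, align 2) → ends 12
score at 12 (size 4, align 2) → ends 16
id at 16 (size 24, align 2) → ends 40
team at 40 (size 1, align 1) → ends 41
pad 1 to align 2 for ammo
ammo at 42 (size 2, align 2) → ends 44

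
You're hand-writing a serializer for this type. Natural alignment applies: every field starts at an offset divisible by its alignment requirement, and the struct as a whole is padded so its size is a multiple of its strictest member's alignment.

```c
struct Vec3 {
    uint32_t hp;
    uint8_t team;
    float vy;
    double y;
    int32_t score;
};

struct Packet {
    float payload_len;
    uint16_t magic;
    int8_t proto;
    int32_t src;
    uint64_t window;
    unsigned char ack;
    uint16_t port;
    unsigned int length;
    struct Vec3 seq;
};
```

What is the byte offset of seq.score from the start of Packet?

56

Vec3: hp at 0 (size 4, align 4) → ends 4; team at 4 (size 1, align 1) → ends 5; pad 3 to align 4 for vy; vy at 8 (size 4, align 4) → ends 12; pad 4 to align 8 for y; y at 16 (size 8, align 8) → ends 24; score at 24 (size 4, align 4) → ends 28; tail pad 4 to reach multiple of 8; total 32 bytes, alignment 8
payload_len at 0 (size 4, align 4) → ends 4
magic at 4 (size 2, align 2) → ends 6
proto at 6 (size 1, align 1) → ends 7
pad 1 to align 4 for src
src at 8 (size 4, align 4) → ends 12
pad 4 to align 8 for window
window at 16 (size 8, align 8) → ends 24
ack at 24 (size 1, align 1) → ends 25
pad 1 to align 2 for port
port at 26 (size 2, align 2) → ends 28
length at 28 (size 4, align 4) → ends 32
seq at 32 (size 32, align 8) → ends 64
within Vec3: score at 24
32 + 24 = 56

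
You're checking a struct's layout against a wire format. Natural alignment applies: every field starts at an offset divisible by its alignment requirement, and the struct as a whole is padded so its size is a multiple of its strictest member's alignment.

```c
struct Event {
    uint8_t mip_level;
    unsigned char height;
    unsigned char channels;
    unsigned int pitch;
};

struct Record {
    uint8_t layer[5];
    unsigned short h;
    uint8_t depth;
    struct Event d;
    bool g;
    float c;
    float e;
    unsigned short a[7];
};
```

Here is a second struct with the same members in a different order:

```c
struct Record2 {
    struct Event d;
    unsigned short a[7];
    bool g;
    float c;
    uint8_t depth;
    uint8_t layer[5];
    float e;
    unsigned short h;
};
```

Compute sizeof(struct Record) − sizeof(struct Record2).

Event: mip_level at 0 (size 1, align 1) → ends 1; height at 1 (size 1, align 1) → ends 2; channels at 2 (size 1, align 1) → ends 3; pad 1 to align 4 for pitch; pitch at 4 (size 4, align 4) → ends 8; total 8 bytes, alignment 4
layer at 0 (size 5, align 1) → ends 5
pad 1 to align 2 for h
h at 6 (size 2, align 2) → ends 8
depth at 8 (size 1, align 1) → ends 9
pad 3 to align 4 for d
d at 12 (size 8, align 4) → ends 20
g at 20 (size 1, align 1) → ends 21
pad 3 to align 4 for c
c at 24 (size 4, align 4) → ends 28
e at 28 (size 4, align 4) → ends 32
a at 32 (size 14, align 2) → ends 46
tail pad 2 to reach multiple of 4
total 48 bytes, alignment 4
— Record2 —
d at 0 (size 8, align 4) → ends 8
a at 8 (size 14, align 2) → ends 22
g at 22 (size 1, align 1) → ends 23
pad 1 to align 4 for c
c at 24 (size 4, align 4) → ends 28
depth at 28 (size 1, align 1) → ends 29
layer at 29 (size 5, align 1) → ends 34
pad 2 to align 4 for e
e at 36 (size 4, align 4) → ends 40
h at 40 (size 2, align 2) → ends 42
tail pad 2 to reach multiple of 4
total 44 bytes, alignment 4
48 − 44 = 4

4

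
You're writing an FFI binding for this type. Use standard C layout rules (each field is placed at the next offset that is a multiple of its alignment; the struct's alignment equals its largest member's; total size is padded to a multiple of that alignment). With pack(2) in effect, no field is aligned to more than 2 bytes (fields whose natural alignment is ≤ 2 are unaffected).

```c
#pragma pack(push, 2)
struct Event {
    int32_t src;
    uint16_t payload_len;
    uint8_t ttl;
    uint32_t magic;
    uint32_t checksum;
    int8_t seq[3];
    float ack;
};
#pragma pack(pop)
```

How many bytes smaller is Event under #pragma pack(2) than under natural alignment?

natural layout:
  src at 0 (size 4, align 4) → ends 4
  payload_len at 4 (size 2, align 2) → ends 6
  ttl at 6 (size 1, align 1) → ends 7
  pad 1 to align 4 for magic
  magic at 8 (size 4, align 4) → ends 12
  checksum at 12 (size 4, align 4) → ends 16
  seq at 16 (size 3, align 1) → ends 19
  pad 1 to align 4 for ack
  ack at 20 (size 4, align 4) → ends 24
  total 24 bytes, alignment 4
packed(2) layout:
  src at 0 (size 4, align 2) → ends 4
  payload_len at 4 (size 2, align 2) → ends 6
  ttl at 6 (size 1, align 1) → ends 7
  pad 1 to align 2 for magic
  magic at 8 (size 4, align 2) → ends 12
  checksum at 12 (size 4, align 2) → ends 16
  seq at 16 (size 3, align 1) → ends 19
  pad 1 to align 2 for ack
  ack at 20 (size 4, align 2) → ends 24
  total 24 bytes, alignment 2
24 − 24 = 0

0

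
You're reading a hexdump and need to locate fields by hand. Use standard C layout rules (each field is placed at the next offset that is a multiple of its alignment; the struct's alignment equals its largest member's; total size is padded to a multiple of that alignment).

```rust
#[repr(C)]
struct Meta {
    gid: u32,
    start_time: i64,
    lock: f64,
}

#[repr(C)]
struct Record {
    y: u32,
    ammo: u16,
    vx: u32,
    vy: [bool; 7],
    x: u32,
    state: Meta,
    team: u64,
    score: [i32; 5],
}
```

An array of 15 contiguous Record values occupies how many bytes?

1200

Meta: 0..4  gid  (4B, 4-aligned); 4..8  -- padding (4B); 8..16  start_time  (8B, 8-aligned); 16..24  lock  (8B, 8-aligned); sizeof = 24, alignof = 8
0..4  y  (4B, 4-aligned)
4..6  ammo  (2B, 2-aligned)
6..8  -- padding (2B)
8..12  vx  (4B, 4-aligned)
12..19  vy  (7B, 1-aligned)
19..20  -- padding (1B)
20..24  x  (4B, 4-aligned)
24..48  state  (24B, 8-aligned)
48..56  team  (8B, 8-aligned)
56..76  score  (20B, 4-aligned)
76..80  -- tail padding (4B)
sizeof = 80, alignof = 8
array of 15: 15 × 80 = 1200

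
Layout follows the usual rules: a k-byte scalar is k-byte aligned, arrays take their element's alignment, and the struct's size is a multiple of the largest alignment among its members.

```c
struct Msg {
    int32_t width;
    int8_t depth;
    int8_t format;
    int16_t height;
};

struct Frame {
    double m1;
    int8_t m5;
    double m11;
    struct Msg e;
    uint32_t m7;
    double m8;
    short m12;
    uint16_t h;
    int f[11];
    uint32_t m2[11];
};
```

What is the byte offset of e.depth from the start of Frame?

28

Msg: width at 0 (size 4, align 4) → ends 4; depth at 4 (size 1, align 1) → ends 5; format at 5 (size 1, align 1) → ends 6; height at 6 (size 2, align 2) → ends 8; total 8 bytes, alignment 4
m1 at 0 (size 8, align 8) → ends 8
m5 at 8 (size 1, align 1) → ends 9
pad 7 to align 8 for m11
m11 at 16 (size 8, align 8) → ends 24
e at 24 (size 8, align 4) → ends 32
within Msg: depth at 4
24 + 4 = 28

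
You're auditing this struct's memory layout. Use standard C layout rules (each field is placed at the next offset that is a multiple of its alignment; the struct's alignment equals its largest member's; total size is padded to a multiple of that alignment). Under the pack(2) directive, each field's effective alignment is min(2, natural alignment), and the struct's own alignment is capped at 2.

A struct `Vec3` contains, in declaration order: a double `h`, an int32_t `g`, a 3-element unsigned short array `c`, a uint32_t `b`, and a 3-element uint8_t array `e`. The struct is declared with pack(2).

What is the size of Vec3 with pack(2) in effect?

26

h at 0 (size 8, align 2) → ends 8
g at 8 (size 4, align 2) → ends 12
c at 12 (size 6, align 2) → ends 18
b at 18 (size 4, align 2) → ends 22
e at 22 (size 3, align 1) → ends 25
tail pad 1 to reach multiple of 2
total 26 bytes, alignment 2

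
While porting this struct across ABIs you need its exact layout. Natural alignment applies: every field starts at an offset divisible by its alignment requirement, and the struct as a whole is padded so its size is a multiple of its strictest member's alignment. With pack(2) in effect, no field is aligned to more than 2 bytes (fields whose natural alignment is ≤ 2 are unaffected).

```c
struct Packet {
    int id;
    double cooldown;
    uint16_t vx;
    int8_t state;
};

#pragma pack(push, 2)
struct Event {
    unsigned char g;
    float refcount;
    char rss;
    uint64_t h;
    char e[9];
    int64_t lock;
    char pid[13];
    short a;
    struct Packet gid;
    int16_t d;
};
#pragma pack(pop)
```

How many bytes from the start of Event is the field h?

Packet: @0: id [4B, align 4] → 4; +4 pad (align 8); @8: cooldown [8B, align 8] → 16; @16: vx [2B, align 2] → 18; @18: state [1B, align 1] → 19; +5 tail pad (align 8); size 24, align 8
@0: g [1B, align 1] → 1
+1 pad (align 2)
@2: refcount [4B, align 2] → 6
@6: rss [1B, align 1] → 7
+1 pad (align 2)
@8: h [8B, align 2] → 16

8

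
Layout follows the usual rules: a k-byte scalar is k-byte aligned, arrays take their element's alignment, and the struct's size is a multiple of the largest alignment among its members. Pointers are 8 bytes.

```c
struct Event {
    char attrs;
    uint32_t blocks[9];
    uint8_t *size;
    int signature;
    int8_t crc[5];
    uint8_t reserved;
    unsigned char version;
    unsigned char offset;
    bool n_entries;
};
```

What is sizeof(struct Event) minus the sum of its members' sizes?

6

0..1  attrs  (1B, 1-aligned)
1..4  -- padding (3B)
4..40  blocks  (36B, 4-aligned)
40..48  size  (8B, 8-aligned)
48..52  signature  (4B, 4-aligned)
52..57  crc  (5B, 1-aligned)
57..58  reserved  (1B, 1-aligned)
58..59  version  (1B, 1-aligned)
59..60  offset  (1B, 1-aligned)
60..61  n_entries  (1B, 1-aligned)
61..64  -- tail padding (3B)
sizeof = 64, alignof = 8
data bytes 58, size 64 → padding 6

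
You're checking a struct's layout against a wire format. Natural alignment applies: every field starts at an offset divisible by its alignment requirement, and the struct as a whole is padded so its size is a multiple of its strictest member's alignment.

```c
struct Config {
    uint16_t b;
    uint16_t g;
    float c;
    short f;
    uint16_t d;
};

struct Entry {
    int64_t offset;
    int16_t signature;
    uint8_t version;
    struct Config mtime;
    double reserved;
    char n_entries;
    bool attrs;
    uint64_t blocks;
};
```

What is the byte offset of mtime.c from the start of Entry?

Config: 0..2  b  (2B, 2-aligned); 2..4  g  (2B, 2-aligned); 4..8  c  (4B, 4-aligned); 8..10  f  (2B, 2-aligned); 10..12  d  (2B, 2-aligned); sizeof = 12, alignof = 4
0..8  offset  (8B, 8-aligned)
8..10  signature  (2B, 2-aligned)
10..11  version  (1B, 1-aligned)
11..12  -- padding (1B)
12..24  mtime  (12B, 4-aligned)
within Config: c at 4
12 + 4 = 16

16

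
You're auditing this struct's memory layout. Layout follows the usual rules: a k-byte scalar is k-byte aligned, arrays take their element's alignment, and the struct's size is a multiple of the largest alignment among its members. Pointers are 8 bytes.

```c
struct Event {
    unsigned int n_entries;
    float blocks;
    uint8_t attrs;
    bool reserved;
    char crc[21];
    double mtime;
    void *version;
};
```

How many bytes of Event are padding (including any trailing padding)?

1

@0: n_entries [4B, align 4] → 4
@4: blocks [4B, align 4] → 8
@8: attrs [1B, align 1] → 9
@9: reserved [1B, align 1] → 10
@10: crc [21B, align 1] → 31
+1 pad (align 8)
@32: mtime [8B, align 8] → 40
@40: version [8B, align 8] → 48
size 48, align 8
data bytes 47, size 48 → padding 1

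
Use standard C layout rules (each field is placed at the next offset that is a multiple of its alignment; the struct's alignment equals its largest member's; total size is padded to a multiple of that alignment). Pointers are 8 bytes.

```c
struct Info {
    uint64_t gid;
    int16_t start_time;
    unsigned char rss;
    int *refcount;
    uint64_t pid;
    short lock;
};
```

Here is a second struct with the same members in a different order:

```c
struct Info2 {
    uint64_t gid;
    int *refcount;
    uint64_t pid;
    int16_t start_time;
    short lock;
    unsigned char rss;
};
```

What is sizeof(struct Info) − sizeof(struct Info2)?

8

0..8  gid  (8B, 8-aligned)
8..10  start_time  (2B, 2-aligned)
10..11  rss  (1B, 1-aligned)
11..16  -- padding (5B)
16..24  refcount  (8B, 8-aligned)
24..32  pid  (8B, 8-aligned)
32..34  lock  (2B, 2-aligned)
34..40  -- tail padding (6B)
sizeof = 40, alignof = 8
— Info2 —
0..8  gid  (8B, 8-aligned)
8..16  refcount  (8B, 8-aligned)
16..24  pid  (8B, 8-aligned)
24..26  start_time  (2B, 2-aligned)
26..28  lock  (2B, 2-aligned)
28..29  rss  (1B, 1-aligned)
29..32  -- tail padding (3B)
sizeof = 32, alignof = 8
40 − 32 = 8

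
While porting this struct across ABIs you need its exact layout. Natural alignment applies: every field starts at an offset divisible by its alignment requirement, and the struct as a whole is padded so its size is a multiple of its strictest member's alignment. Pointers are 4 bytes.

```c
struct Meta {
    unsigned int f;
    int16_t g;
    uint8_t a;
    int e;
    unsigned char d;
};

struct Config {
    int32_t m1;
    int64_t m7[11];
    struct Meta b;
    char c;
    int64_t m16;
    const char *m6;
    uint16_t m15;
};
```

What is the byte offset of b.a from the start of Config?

102

Meta: @0: f [4B, align 4] → 4; @4: g [2B, align 2] → 6; @6: a [1B, align 1] → 7; +1 pad (align 4); @8: e [4B, align 4] → 12; @12: d [1B, align 1] → 13; +3 tail pad (align 4); size 16, align 4
@0: m1 [4B, align 4] → 4
+4 pad (align 8)
@8: m7 [88B, align 8] → 96
@96: b [16B, align 4] → 112
within Meta: a at 6
96 + 6 = 102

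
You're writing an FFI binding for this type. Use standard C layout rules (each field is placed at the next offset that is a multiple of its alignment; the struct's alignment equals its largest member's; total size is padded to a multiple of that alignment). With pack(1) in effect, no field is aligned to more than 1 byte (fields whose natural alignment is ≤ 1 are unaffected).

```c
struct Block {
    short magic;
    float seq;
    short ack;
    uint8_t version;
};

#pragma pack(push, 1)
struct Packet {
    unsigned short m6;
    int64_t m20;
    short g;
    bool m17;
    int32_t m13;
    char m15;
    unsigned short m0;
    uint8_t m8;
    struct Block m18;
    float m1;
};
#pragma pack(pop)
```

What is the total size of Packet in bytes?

Block: magic at 0 (size 2, align 2) → ends 2; pad 2 to align 4 for seq; seq at 4 (size 4, align 4) → ends 8; ack at 8 (size 2, align 2) → ends 10; version at 10 (size 1, align 1) → ends 11; tail pad 1 to reach multiple of 4; total 12 bytes, alignment 4
m6 at 0 (size 2, align 1) → ends 2
m20 at 2 (size 8, align 1) → ends 10
g at 10 (size 2, align 1) → ends 12
m17 at 12 (size 1, align 1) → ends 13
m13 at 13 (size 4, align 1) → ends 17
m15 at 17 (size 1, align 1) → ends 18
m0 at 18 (size 2, align 1) → ends 20
m8 at 20 (size 1, align 1) → ends 21
m18 at 21 (size 12, align 1) → ends 33
m1 at 33 (size 4, align 1) → ends 37
total 37 bytes, alignment 1

37 bytes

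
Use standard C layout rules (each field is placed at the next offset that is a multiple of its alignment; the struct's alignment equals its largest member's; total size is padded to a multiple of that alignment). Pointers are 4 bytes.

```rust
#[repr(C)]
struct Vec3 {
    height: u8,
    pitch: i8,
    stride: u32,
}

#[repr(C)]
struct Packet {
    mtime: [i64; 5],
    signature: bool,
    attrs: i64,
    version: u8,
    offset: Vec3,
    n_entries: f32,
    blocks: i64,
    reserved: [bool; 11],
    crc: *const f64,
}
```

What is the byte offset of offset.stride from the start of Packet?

Vec3: @0: height [1B, align 1] → 1; @1: pitch [1B, align 1] → 2; +2 pad (align 4); @4: stride [4B, align 4] → 8; size 8, align 4
@0: mtime [40B, align 8] → 40
@40: signature [1B, align 1] → 41
+7 pad (align 8)
@48: attrs [8B, align 8] → 56
@56: version [1B, align 1] → 57
+3 pad (align 4)
@60: offset [8B, align 4] → 68
within Vec3: stride at 4
60 + 4 = 64

64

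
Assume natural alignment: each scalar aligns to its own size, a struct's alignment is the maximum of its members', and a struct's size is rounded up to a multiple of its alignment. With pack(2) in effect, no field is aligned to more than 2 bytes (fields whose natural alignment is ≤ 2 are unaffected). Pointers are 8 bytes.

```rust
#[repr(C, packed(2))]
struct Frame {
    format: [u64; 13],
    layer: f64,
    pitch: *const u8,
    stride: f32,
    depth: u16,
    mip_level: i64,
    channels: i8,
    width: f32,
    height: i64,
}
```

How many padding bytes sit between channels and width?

0..104  format  (104B, 2-aligned)
104..112  layer  (8B, 2-aligned)
112..120  pitch  (8B, 2-aligned)
120..124  stride  (4B, 2-aligned)
124..126  depth  (2B, 2-aligned)
126..134  mip_level  (8B, 2-aligned)
134..135  channels  (1B, 1-aligned)
135..136  -- padding (1B)
136..140  width  (4B, 2-aligned)

1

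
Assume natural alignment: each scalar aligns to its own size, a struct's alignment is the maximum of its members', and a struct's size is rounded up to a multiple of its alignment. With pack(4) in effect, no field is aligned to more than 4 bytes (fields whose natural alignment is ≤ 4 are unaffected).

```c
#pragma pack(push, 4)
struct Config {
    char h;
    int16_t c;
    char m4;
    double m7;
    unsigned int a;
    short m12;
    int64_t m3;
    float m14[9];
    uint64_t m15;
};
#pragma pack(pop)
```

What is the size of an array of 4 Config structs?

304

@0: h [1B, align 1] → 1
+1 pad (align 2)
@2: c [2B, align 2] → 4
@4: m4 [1B, align 1] → 5
+3 pad (align 4)
@8: m7 [8B, align 4] → 16
@16: a [4B, align 4] → 20
@20: m12 [2B, align 2] → 22
+2 pad (align 4)
@24: m3 [8B, align 4] → 32
@32: m14 [36B, align 4] → 68
@68: m15 [8B, align 4] → 76
size 76, align 4
array of 4: 4 × 76 = 304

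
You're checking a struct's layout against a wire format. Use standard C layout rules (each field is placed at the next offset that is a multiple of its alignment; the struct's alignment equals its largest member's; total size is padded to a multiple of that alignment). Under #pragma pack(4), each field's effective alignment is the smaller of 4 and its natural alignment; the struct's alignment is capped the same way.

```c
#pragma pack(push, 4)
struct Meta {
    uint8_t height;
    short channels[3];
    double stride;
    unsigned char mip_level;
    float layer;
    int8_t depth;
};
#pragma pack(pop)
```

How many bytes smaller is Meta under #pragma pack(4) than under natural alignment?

4

natural layout:
  height at 0 (size 1, align 1) → ends 1
  pad 1 to align 2 for channels
  channels at 2 (size 6, align 2) → ends 8
  stride at 8 (size 8, align 8) → ends 16
  mip_level at 16 (size 1, align 1) → ends 17
  pad 3 to align 4 for layer
  layer at 20 (size 4, align 4) → ends 24
  depth at 24 (size 1, align 1) → ends 25
  tail pad 7 to reach multiple of 8
  total 32 bytes, alignment 8
packed(4) layout:
  height at 0 (size 1, align 1) → ends 1
  pad 1 to align 2 for channels
  channels at 2 (size 6, align 2) → ends 8
  stride at 8 (size 8, align 4) → ends 16
  mip_level at 16 (size 1, align 1) → ends 17
  pad 3 to align 4 for layer
  layer at 20 (size 4, align 4) → ends 24
  depth at 24 (size 1, align 1) → ends 25
  tail pad 3 to reach multiple of 4
  total 28 bytes, alignment 4
32 − 28 = 4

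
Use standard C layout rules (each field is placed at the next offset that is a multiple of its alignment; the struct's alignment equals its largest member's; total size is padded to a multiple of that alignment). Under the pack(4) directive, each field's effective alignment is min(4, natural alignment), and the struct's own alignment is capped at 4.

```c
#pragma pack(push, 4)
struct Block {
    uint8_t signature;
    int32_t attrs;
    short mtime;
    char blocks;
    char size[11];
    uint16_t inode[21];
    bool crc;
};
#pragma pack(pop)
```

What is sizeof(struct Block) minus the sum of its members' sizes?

0..1  signature  (1B, 1-aligned)
1..4  -- padding (3B)
4..8  attrs  (4B, 4-aligned)
8..10  mtime  (2B, 2-aligned)
10..11  blocks  (1B, 1-aligned)
11..22  size  (11B, 1-aligned)
22..64  inode  (42B, 2-aligned)
64..65  crc  (1B, 1-aligned)
65..68  -- tail padding (3B)
sizeof = 68, alignof = 4
data bytes 62, size 68 → padding 6

6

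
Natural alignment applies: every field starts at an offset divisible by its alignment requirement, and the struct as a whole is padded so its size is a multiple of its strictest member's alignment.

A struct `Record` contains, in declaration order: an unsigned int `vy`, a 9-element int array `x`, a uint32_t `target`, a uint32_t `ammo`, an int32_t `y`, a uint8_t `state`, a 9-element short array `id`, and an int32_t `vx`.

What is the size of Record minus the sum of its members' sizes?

0..4  vy  (4B, 4-aligned)
4..40  x  (36B, 4-aligned)
40..44  target  (4B, 4-aligned)
44..48  ammo  (4B, 4-aligned)
48..52  y  (4B, 4-aligned)
52..53  state  (1B, 1-aligned)
53..54  -- padding (1B)
54..72  id  (18B, 2-aligned)
72..76  vx  (4B, 4-aligned)
sizeof = 76, alignof = 4
data bytes 75, size 76 → padding 1

1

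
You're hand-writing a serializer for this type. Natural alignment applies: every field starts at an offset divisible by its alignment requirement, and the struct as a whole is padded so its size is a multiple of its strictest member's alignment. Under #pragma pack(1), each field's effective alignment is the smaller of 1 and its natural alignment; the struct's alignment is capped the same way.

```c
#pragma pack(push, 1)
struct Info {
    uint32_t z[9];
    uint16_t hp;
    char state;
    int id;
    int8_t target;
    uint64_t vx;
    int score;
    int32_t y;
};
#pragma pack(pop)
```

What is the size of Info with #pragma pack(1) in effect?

0..36  z  (36B, 1-aligned)
36..38  hp  (2B, 1-aligned)
38..39  state  (1B, 1-aligned)
39..43  id  (4B, 1-aligned)
43..44  target  (1B, 1-aligned)
44..52  vx  (8B, 1-aligned)
52..56  score  (4B, 1-aligned)
56..60  y  (4B, 1-aligned)
sizeof = 60, alignof = 1

60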